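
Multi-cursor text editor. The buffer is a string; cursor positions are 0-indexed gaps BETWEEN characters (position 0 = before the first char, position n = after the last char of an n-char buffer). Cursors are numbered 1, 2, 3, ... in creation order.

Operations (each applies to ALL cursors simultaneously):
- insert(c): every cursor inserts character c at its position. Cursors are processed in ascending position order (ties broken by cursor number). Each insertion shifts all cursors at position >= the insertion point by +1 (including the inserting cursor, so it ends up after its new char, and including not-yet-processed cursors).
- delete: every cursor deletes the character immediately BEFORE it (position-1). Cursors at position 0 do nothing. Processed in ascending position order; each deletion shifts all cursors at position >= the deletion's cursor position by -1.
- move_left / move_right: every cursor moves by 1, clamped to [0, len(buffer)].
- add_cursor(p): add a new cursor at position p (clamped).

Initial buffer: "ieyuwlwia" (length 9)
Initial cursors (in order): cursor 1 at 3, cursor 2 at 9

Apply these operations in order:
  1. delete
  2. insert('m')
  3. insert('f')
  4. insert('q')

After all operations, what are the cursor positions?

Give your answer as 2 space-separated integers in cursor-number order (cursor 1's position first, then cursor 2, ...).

After op 1 (delete): buffer="ieuwlwi" (len 7), cursors c1@2 c2@7, authorship .......
After op 2 (insert('m')): buffer="iemuwlwim" (len 9), cursors c1@3 c2@9, authorship ..1.....2
After op 3 (insert('f')): buffer="iemfuwlwimf" (len 11), cursors c1@4 c2@11, authorship ..11.....22
After op 4 (insert('q')): buffer="iemfquwlwimfq" (len 13), cursors c1@5 c2@13, authorship ..111.....222

Answer: 5 13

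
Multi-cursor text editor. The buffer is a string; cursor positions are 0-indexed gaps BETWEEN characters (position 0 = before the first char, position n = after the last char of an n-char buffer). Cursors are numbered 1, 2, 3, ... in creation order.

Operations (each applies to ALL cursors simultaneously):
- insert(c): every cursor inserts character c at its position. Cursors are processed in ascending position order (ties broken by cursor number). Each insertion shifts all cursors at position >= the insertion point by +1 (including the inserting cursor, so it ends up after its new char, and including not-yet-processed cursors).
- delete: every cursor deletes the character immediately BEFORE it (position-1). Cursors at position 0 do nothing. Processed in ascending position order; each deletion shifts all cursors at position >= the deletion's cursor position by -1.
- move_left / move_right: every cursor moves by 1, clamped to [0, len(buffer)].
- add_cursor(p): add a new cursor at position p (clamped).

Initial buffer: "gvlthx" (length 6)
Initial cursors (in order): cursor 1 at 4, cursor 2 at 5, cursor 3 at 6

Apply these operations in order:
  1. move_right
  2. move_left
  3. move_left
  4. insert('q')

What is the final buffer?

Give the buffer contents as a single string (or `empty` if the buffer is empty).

Answer: gvlqtqqhx

Derivation:
After op 1 (move_right): buffer="gvlthx" (len 6), cursors c1@5 c2@6 c3@6, authorship ......
After op 2 (move_left): buffer="gvlthx" (len 6), cursors c1@4 c2@5 c3@5, authorship ......
After op 3 (move_left): buffer="gvlthx" (len 6), cursors c1@3 c2@4 c3@4, authorship ......
After op 4 (insert('q')): buffer="gvlqtqqhx" (len 9), cursors c1@4 c2@7 c3@7, authorship ...1.23..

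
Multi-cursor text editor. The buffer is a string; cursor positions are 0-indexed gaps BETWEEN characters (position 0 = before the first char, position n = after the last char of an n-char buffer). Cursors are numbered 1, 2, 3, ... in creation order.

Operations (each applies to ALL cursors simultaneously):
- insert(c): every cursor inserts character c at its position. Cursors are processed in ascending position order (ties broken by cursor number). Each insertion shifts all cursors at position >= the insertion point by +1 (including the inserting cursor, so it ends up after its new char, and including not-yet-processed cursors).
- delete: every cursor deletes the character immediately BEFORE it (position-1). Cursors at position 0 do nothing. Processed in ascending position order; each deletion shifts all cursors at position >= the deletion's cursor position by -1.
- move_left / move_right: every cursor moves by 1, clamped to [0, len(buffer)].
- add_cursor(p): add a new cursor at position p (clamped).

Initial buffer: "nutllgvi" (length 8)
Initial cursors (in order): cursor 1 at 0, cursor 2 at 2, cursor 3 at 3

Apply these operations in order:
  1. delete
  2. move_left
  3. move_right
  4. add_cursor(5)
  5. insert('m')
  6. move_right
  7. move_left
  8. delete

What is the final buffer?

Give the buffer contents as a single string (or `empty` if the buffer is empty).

Answer: nllgvi

Derivation:
After op 1 (delete): buffer="nllgvi" (len 6), cursors c1@0 c2@1 c3@1, authorship ......
After op 2 (move_left): buffer="nllgvi" (len 6), cursors c1@0 c2@0 c3@0, authorship ......
After op 3 (move_right): buffer="nllgvi" (len 6), cursors c1@1 c2@1 c3@1, authorship ......
After op 4 (add_cursor(5)): buffer="nllgvi" (len 6), cursors c1@1 c2@1 c3@1 c4@5, authorship ......
After op 5 (insert('m')): buffer="nmmmllgvmi" (len 10), cursors c1@4 c2@4 c3@4 c4@9, authorship .123....4.
After op 6 (move_right): buffer="nmmmllgvmi" (len 10), cursors c1@5 c2@5 c3@5 c4@10, authorship .123....4.
After op 7 (move_left): buffer="nmmmllgvmi" (len 10), cursors c1@4 c2@4 c3@4 c4@9, authorship .123....4.
After op 8 (delete): buffer="nllgvi" (len 6), cursors c1@1 c2@1 c3@1 c4@5, authorship ......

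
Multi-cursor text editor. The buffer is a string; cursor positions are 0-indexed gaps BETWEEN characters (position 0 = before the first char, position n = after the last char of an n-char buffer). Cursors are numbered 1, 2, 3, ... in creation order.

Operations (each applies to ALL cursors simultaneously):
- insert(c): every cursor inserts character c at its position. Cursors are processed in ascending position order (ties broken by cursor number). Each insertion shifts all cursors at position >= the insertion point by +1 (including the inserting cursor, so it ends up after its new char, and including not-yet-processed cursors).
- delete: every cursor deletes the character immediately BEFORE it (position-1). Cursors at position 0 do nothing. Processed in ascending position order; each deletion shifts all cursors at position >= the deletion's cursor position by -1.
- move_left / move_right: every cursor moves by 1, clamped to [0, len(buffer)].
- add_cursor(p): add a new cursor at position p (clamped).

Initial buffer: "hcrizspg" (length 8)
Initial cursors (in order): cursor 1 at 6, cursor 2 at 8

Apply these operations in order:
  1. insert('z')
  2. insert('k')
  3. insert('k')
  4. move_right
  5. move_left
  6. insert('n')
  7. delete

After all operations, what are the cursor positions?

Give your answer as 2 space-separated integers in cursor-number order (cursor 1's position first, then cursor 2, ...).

Answer: 9 13

Derivation:
After op 1 (insert('z')): buffer="hcrizszpgz" (len 10), cursors c1@7 c2@10, authorship ......1..2
After op 2 (insert('k')): buffer="hcrizszkpgzk" (len 12), cursors c1@8 c2@12, authorship ......11..22
After op 3 (insert('k')): buffer="hcrizszkkpgzkk" (len 14), cursors c1@9 c2@14, authorship ......111..222
After op 4 (move_right): buffer="hcrizszkkpgzkk" (len 14), cursors c1@10 c2@14, authorship ......111..222
After op 5 (move_left): buffer="hcrizszkkpgzkk" (len 14), cursors c1@9 c2@13, authorship ......111..222
After op 6 (insert('n')): buffer="hcrizszkknpgzknk" (len 16), cursors c1@10 c2@15, authorship ......1111..2222
After op 7 (delete): buffer="hcrizszkkpgzkk" (len 14), cursors c1@9 c2@13, authorship ......111..222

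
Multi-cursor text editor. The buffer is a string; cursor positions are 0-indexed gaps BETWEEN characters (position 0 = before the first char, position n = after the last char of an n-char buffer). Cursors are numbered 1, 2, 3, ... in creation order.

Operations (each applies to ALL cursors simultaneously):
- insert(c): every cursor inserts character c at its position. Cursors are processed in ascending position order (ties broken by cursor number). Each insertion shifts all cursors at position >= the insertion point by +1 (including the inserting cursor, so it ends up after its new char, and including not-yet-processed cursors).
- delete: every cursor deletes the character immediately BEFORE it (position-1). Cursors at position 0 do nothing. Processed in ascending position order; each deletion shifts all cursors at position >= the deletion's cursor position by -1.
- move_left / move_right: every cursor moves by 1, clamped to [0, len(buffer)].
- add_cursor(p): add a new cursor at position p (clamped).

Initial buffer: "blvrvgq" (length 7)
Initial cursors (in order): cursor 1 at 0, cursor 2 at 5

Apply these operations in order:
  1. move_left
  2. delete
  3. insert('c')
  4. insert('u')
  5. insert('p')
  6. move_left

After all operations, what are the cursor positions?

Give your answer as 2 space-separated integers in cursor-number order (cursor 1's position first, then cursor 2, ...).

After op 1 (move_left): buffer="blvrvgq" (len 7), cursors c1@0 c2@4, authorship .......
After op 2 (delete): buffer="blvvgq" (len 6), cursors c1@0 c2@3, authorship ......
After op 3 (insert('c')): buffer="cblvcvgq" (len 8), cursors c1@1 c2@5, authorship 1...2...
After op 4 (insert('u')): buffer="cublvcuvgq" (len 10), cursors c1@2 c2@7, authorship 11...22...
After op 5 (insert('p')): buffer="cupblvcupvgq" (len 12), cursors c1@3 c2@9, authorship 111...222...
After op 6 (move_left): buffer="cupblvcupvgq" (len 12), cursors c1@2 c2@8, authorship 111...222...

Answer: 2 8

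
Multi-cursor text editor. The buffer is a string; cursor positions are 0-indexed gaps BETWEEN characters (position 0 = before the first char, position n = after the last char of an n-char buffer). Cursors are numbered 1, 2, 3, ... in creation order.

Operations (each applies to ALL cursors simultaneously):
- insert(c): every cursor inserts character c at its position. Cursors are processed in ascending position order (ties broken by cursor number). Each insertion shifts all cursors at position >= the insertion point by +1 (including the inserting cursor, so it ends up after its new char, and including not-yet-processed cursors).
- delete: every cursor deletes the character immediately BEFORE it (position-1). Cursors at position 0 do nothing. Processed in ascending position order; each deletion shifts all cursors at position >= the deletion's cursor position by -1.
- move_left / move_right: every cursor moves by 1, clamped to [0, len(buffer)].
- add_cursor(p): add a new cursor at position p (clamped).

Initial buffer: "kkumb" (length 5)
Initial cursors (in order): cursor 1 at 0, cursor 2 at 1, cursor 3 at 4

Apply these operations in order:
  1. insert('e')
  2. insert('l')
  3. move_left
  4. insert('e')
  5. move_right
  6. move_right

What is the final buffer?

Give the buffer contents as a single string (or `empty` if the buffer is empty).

After op 1 (insert('e')): buffer="ekekumeb" (len 8), cursors c1@1 c2@3 c3@7, authorship 1.2...3.
After op 2 (insert('l')): buffer="elkelkumelb" (len 11), cursors c1@2 c2@5 c3@10, authorship 11.22...33.
After op 3 (move_left): buffer="elkelkumelb" (len 11), cursors c1@1 c2@4 c3@9, authorship 11.22...33.
After op 4 (insert('e')): buffer="eelkeelkumeelb" (len 14), cursors c1@2 c2@6 c3@12, authorship 111.222...333.
After op 5 (move_right): buffer="eelkeelkumeelb" (len 14), cursors c1@3 c2@7 c3@13, authorship 111.222...333.
After op 6 (move_right): buffer="eelkeelkumeelb" (len 14), cursors c1@4 c2@8 c3@14, authorship 111.222...333.

Answer: eelkeelkumeelb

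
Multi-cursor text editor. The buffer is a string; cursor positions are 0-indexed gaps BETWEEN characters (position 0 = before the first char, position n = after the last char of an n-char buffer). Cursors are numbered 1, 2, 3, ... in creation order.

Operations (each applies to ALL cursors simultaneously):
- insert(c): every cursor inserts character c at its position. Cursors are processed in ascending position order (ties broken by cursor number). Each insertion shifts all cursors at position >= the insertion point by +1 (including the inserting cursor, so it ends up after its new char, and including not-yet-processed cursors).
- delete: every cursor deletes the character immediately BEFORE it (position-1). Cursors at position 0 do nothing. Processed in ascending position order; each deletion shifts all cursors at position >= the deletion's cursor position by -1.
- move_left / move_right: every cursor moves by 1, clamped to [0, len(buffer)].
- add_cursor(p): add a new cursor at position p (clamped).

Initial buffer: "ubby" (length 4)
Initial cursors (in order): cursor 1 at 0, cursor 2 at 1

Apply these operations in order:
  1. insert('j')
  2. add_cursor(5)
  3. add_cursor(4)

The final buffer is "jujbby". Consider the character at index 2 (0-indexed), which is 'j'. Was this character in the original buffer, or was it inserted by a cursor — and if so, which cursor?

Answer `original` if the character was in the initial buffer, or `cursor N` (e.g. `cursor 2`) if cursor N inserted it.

Answer: cursor 2

Derivation:
After op 1 (insert('j')): buffer="jujbby" (len 6), cursors c1@1 c2@3, authorship 1.2...
After op 2 (add_cursor(5)): buffer="jujbby" (len 6), cursors c1@1 c2@3 c3@5, authorship 1.2...
After op 3 (add_cursor(4)): buffer="jujbby" (len 6), cursors c1@1 c2@3 c4@4 c3@5, authorship 1.2...
Authorship (.=original, N=cursor N): 1 . 2 . . .
Index 2: author = 2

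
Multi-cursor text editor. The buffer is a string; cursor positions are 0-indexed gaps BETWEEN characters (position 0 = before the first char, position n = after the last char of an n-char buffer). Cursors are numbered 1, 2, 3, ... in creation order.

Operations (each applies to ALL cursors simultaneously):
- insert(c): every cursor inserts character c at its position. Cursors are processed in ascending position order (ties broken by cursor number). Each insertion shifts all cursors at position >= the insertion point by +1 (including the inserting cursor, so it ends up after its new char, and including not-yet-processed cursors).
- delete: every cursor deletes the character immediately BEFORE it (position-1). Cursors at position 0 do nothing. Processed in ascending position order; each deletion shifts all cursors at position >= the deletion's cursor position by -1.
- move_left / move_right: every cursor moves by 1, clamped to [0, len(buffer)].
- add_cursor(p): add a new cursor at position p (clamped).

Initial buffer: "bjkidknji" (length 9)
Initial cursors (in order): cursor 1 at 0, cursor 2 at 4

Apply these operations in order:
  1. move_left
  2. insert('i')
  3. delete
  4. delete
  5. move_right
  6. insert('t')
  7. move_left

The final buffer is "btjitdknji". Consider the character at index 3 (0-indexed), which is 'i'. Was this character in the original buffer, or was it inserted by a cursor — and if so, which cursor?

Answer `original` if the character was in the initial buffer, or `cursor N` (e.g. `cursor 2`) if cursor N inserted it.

Answer: original

Derivation:
After op 1 (move_left): buffer="bjkidknji" (len 9), cursors c1@0 c2@3, authorship .........
After op 2 (insert('i')): buffer="ibjkiidknji" (len 11), cursors c1@1 c2@5, authorship 1...2......
After op 3 (delete): buffer="bjkidknji" (len 9), cursors c1@0 c2@3, authorship .........
After op 4 (delete): buffer="bjidknji" (len 8), cursors c1@0 c2@2, authorship ........
After op 5 (move_right): buffer="bjidknji" (len 8), cursors c1@1 c2@3, authorship ........
After op 6 (insert('t')): buffer="btjitdknji" (len 10), cursors c1@2 c2@5, authorship .1..2.....
After op 7 (move_left): buffer="btjitdknji" (len 10), cursors c1@1 c2@4, authorship .1..2.....
Authorship (.=original, N=cursor N): . 1 . . 2 . . . . .
Index 3: author = original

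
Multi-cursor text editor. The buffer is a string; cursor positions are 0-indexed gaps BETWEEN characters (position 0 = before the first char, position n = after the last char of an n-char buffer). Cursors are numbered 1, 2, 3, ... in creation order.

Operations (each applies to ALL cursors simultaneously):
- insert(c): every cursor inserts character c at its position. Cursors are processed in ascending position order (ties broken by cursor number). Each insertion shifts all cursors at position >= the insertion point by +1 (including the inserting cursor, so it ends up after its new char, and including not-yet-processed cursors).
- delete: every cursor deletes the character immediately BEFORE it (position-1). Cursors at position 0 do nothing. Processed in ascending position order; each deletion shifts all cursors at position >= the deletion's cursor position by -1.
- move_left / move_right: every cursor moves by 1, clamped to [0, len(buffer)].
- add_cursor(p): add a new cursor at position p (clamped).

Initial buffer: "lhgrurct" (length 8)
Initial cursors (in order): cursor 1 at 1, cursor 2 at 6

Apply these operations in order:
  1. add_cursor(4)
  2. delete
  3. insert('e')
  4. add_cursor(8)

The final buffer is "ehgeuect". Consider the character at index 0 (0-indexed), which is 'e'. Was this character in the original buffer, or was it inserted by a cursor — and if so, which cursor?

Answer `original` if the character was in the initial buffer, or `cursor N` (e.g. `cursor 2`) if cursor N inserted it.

After op 1 (add_cursor(4)): buffer="lhgrurct" (len 8), cursors c1@1 c3@4 c2@6, authorship ........
After op 2 (delete): buffer="hguct" (len 5), cursors c1@0 c3@2 c2@3, authorship .....
After op 3 (insert('e')): buffer="ehgeuect" (len 8), cursors c1@1 c3@4 c2@6, authorship 1..3.2..
After op 4 (add_cursor(8)): buffer="ehgeuect" (len 8), cursors c1@1 c3@4 c2@6 c4@8, authorship 1..3.2..
Authorship (.=original, N=cursor N): 1 . . 3 . 2 . .
Index 0: author = 1

Answer: cursor 1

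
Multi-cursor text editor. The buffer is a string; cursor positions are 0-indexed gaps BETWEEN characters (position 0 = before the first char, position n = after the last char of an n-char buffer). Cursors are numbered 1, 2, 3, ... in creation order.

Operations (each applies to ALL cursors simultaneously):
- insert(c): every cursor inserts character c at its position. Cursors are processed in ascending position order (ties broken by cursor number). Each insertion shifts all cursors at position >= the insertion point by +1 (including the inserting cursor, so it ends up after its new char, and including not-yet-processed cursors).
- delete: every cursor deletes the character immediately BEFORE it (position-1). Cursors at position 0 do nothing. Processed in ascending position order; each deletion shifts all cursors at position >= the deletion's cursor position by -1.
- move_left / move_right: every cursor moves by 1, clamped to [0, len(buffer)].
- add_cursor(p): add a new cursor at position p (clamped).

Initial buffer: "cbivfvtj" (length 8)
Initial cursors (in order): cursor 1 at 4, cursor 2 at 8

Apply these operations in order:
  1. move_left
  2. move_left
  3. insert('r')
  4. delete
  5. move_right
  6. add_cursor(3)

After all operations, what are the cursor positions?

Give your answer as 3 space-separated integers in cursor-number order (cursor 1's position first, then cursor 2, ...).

After op 1 (move_left): buffer="cbivfvtj" (len 8), cursors c1@3 c2@7, authorship ........
After op 2 (move_left): buffer="cbivfvtj" (len 8), cursors c1@2 c2@6, authorship ........
After op 3 (insert('r')): buffer="cbrivfvrtj" (len 10), cursors c1@3 c2@8, authorship ..1....2..
After op 4 (delete): buffer="cbivfvtj" (len 8), cursors c1@2 c2@6, authorship ........
After op 5 (move_right): buffer="cbivfvtj" (len 8), cursors c1@3 c2@7, authorship ........
After op 6 (add_cursor(3)): buffer="cbivfvtj" (len 8), cursors c1@3 c3@3 c2@7, authorship ........

Answer: 3 7 3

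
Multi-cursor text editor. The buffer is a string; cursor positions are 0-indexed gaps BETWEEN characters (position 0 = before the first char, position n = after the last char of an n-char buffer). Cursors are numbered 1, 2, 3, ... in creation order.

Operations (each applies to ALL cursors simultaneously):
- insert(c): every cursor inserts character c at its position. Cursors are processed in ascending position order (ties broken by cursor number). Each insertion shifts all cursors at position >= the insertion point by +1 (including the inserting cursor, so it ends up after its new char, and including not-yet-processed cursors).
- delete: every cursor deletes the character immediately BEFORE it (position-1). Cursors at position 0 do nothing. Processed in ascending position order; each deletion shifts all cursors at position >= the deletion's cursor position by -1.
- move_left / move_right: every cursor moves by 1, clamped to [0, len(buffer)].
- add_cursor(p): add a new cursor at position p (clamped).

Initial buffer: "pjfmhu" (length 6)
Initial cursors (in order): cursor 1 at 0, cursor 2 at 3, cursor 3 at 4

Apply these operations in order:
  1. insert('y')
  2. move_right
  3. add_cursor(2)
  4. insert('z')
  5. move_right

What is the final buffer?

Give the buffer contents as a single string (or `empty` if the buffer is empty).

Answer: ypzzjfymzyhzu

Derivation:
After op 1 (insert('y')): buffer="ypjfymyhu" (len 9), cursors c1@1 c2@5 c3@7, authorship 1...2.3..
After op 2 (move_right): buffer="ypjfymyhu" (len 9), cursors c1@2 c2@6 c3@8, authorship 1...2.3..
After op 3 (add_cursor(2)): buffer="ypjfymyhu" (len 9), cursors c1@2 c4@2 c2@6 c3@8, authorship 1...2.3..
After op 4 (insert('z')): buffer="ypzzjfymzyhzu" (len 13), cursors c1@4 c4@4 c2@9 c3@12, authorship 1.14..2.23.3.
After op 5 (move_right): buffer="ypzzjfymzyhzu" (len 13), cursors c1@5 c4@5 c2@10 c3@13, authorship 1.14..2.23.3.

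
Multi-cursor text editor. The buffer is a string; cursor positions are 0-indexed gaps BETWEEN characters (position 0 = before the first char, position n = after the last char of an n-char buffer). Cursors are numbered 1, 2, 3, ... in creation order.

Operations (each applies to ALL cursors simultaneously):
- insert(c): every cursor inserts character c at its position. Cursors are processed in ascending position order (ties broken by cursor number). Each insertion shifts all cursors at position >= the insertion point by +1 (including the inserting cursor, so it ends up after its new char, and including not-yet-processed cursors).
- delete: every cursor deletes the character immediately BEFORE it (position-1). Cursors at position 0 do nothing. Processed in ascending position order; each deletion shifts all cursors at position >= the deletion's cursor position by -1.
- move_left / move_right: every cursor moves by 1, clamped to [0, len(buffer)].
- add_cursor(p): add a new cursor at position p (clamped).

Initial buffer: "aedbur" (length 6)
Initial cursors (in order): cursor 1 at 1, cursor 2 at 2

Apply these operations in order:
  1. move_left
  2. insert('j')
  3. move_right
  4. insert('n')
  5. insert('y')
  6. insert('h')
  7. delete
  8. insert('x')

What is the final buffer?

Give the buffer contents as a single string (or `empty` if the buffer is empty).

Answer: janyxjenyxdbur

Derivation:
After op 1 (move_left): buffer="aedbur" (len 6), cursors c1@0 c2@1, authorship ......
After op 2 (insert('j')): buffer="jajedbur" (len 8), cursors c1@1 c2@3, authorship 1.2.....
After op 3 (move_right): buffer="jajedbur" (len 8), cursors c1@2 c2@4, authorship 1.2.....
After op 4 (insert('n')): buffer="janjendbur" (len 10), cursors c1@3 c2@6, authorship 1.12.2....
After op 5 (insert('y')): buffer="janyjenydbur" (len 12), cursors c1@4 c2@8, authorship 1.112.22....
After op 6 (insert('h')): buffer="janyhjenyhdbur" (len 14), cursors c1@5 c2@10, authorship 1.1112.222....
After op 7 (delete): buffer="janyjenydbur" (len 12), cursors c1@4 c2@8, authorship 1.112.22....
After op 8 (insert('x')): buffer="janyxjenyxdbur" (len 14), cursors c1@5 c2@10, authorship 1.1112.222....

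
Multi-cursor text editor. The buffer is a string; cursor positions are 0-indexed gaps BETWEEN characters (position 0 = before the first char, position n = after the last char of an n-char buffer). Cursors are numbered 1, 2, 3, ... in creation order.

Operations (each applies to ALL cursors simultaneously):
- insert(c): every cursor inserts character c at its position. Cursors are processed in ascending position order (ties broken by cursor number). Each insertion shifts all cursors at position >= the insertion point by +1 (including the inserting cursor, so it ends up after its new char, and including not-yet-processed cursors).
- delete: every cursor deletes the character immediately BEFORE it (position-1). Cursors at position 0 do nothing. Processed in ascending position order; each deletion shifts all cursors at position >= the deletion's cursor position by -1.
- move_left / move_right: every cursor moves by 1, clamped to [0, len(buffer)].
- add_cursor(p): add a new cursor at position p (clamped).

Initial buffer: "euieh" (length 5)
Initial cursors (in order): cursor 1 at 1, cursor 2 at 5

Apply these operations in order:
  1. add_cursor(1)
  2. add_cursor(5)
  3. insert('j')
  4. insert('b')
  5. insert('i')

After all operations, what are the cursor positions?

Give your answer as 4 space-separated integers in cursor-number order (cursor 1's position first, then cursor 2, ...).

Answer: 7 17 7 17

Derivation:
After op 1 (add_cursor(1)): buffer="euieh" (len 5), cursors c1@1 c3@1 c2@5, authorship .....
After op 2 (add_cursor(5)): buffer="euieh" (len 5), cursors c1@1 c3@1 c2@5 c4@5, authorship .....
After op 3 (insert('j')): buffer="ejjuiehjj" (len 9), cursors c1@3 c3@3 c2@9 c4@9, authorship .13....24
After op 4 (insert('b')): buffer="ejjbbuiehjjbb" (len 13), cursors c1@5 c3@5 c2@13 c4@13, authorship .1313....2424
After op 5 (insert('i')): buffer="ejjbbiiuiehjjbbii" (len 17), cursors c1@7 c3@7 c2@17 c4@17, authorship .131313....242424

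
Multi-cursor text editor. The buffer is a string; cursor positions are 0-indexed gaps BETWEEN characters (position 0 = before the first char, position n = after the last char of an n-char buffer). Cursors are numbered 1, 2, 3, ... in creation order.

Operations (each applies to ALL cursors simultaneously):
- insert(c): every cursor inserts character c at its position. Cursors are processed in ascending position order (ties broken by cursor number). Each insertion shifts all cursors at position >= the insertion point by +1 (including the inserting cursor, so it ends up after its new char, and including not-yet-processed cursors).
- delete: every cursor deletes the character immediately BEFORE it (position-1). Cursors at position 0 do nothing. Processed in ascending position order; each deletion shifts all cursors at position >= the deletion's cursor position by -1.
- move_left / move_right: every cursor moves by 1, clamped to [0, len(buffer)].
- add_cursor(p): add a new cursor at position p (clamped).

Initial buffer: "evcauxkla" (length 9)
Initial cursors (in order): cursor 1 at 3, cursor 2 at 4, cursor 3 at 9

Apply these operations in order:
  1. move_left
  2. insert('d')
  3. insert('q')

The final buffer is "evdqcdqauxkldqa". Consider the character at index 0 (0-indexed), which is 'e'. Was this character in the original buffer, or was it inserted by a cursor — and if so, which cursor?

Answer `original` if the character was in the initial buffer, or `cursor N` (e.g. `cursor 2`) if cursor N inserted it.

Answer: original

Derivation:
After op 1 (move_left): buffer="evcauxkla" (len 9), cursors c1@2 c2@3 c3@8, authorship .........
After op 2 (insert('d')): buffer="evdcdauxklda" (len 12), cursors c1@3 c2@5 c3@11, authorship ..1.2.....3.
After op 3 (insert('q')): buffer="evdqcdqauxkldqa" (len 15), cursors c1@4 c2@7 c3@14, authorship ..11.22.....33.
Authorship (.=original, N=cursor N): . . 1 1 . 2 2 . . . . . 3 3 .
Index 0: author = original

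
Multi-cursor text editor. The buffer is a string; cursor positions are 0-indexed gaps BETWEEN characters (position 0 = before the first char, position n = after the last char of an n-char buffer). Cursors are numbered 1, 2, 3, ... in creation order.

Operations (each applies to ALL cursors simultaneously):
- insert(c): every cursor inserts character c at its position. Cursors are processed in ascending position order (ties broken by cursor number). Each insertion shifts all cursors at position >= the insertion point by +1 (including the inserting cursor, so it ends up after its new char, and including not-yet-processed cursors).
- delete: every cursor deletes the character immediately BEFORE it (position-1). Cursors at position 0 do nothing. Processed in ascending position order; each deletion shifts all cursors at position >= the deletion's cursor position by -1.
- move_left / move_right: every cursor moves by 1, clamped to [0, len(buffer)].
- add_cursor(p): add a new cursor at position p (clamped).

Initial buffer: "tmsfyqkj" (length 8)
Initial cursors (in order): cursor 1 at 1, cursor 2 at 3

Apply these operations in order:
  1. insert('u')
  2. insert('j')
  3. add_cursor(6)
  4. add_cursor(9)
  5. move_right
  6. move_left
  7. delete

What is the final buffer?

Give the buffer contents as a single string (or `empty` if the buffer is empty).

Answer: tumsfqkj

Derivation:
After op 1 (insert('u')): buffer="tumsufyqkj" (len 10), cursors c1@2 c2@5, authorship .1..2.....
After op 2 (insert('j')): buffer="tujmsujfyqkj" (len 12), cursors c1@3 c2@7, authorship .11..22.....
After op 3 (add_cursor(6)): buffer="tujmsujfyqkj" (len 12), cursors c1@3 c3@6 c2@7, authorship .11..22.....
After op 4 (add_cursor(9)): buffer="tujmsujfyqkj" (len 12), cursors c1@3 c3@6 c2@7 c4@9, authorship .11..22.....
After op 5 (move_right): buffer="tujmsujfyqkj" (len 12), cursors c1@4 c3@7 c2@8 c4@10, authorship .11..22.....
After op 6 (move_left): buffer="tujmsujfyqkj" (len 12), cursors c1@3 c3@6 c2@7 c4@9, authorship .11..22.....
After op 7 (delete): buffer="tumsfqkj" (len 8), cursors c1@2 c2@4 c3@4 c4@5, authorship .1......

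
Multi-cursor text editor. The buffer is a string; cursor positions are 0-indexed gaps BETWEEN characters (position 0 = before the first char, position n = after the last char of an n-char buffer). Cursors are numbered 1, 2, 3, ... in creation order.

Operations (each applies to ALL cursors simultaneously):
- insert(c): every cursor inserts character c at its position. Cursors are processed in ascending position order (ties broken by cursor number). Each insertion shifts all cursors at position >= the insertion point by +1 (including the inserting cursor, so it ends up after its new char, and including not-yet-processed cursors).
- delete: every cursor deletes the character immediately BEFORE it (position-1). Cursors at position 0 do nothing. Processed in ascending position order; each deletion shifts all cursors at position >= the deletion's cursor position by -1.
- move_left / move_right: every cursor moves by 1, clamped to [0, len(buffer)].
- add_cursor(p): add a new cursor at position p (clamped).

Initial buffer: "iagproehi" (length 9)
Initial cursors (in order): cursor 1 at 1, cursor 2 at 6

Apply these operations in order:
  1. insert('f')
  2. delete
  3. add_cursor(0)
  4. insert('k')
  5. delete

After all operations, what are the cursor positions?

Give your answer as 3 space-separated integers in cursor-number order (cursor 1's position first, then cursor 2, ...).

After op 1 (insert('f')): buffer="ifagprofehi" (len 11), cursors c1@2 c2@8, authorship .1.....2...
After op 2 (delete): buffer="iagproehi" (len 9), cursors c1@1 c2@6, authorship .........
After op 3 (add_cursor(0)): buffer="iagproehi" (len 9), cursors c3@0 c1@1 c2@6, authorship .........
After op 4 (insert('k')): buffer="kikagprokehi" (len 12), cursors c3@1 c1@3 c2@9, authorship 3.1.....2...
After op 5 (delete): buffer="iagproehi" (len 9), cursors c3@0 c1@1 c2@6, authorship .........

Answer: 1 6 0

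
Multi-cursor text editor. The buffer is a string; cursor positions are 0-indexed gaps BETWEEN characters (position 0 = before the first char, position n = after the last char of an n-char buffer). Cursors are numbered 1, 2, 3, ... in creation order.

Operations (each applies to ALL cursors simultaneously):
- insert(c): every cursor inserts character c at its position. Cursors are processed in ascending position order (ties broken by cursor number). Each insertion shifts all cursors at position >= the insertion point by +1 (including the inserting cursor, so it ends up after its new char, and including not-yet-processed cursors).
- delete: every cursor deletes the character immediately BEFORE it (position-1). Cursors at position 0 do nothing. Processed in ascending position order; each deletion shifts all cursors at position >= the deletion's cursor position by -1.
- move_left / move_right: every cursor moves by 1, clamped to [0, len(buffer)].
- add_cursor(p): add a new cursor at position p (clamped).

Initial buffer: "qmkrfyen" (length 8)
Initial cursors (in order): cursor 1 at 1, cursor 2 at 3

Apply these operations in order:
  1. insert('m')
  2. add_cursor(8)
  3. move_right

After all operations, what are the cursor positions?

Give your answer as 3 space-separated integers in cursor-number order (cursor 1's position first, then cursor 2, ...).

After op 1 (insert('m')): buffer="qmmkmrfyen" (len 10), cursors c1@2 c2@5, authorship .1..2.....
After op 2 (add_cursor(8)): buffer="qmmkmrfyen" (len 10), cursors c1@2 c2@5 c3@8, authorship .1..2.....
After op 3 (move_right): buffer="qmmkmrfyen" (len 10), cursors c1@3 c2@6 c3@9, authorship .1..2.....

Answer: 3 6 9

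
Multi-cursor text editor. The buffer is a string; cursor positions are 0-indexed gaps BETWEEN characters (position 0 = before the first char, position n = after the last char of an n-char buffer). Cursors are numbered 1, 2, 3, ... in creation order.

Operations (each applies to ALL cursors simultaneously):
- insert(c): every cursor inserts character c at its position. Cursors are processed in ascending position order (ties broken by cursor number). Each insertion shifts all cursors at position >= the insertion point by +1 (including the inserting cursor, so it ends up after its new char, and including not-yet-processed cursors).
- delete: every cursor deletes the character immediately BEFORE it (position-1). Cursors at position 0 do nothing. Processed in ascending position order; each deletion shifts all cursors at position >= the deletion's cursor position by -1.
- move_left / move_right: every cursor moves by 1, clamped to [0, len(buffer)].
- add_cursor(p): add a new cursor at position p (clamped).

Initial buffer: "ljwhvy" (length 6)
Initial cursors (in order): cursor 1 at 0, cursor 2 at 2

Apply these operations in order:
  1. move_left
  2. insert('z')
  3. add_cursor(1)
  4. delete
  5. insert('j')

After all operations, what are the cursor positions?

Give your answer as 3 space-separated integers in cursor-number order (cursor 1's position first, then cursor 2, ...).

After op 1 (move_left): buffer="ljwhvy" (len 6), cursors c1@0 c2@1, authorship ......
After op 2 (insert('z')): buffer="zlzjwhvy" (len 8), cursors c1@1 c2@3, authorship 1.2.....
After op 3 (add_cursor(1)): buffer="zlzjwhvy" (len 8), cursors c1@1 c3@1 c2@3, authorship 1.2.....
After op 4 (delete): buffer="ljwhvy" (len 6), cursors c1@0 c3@0 c2@1, authorship ......
After op 5 (insert('j')): buffer="jjljjwhvy" (len 9), cursors c1@2 c3@2 c2@4, authorship 13.2.....

Answer: 2 4 2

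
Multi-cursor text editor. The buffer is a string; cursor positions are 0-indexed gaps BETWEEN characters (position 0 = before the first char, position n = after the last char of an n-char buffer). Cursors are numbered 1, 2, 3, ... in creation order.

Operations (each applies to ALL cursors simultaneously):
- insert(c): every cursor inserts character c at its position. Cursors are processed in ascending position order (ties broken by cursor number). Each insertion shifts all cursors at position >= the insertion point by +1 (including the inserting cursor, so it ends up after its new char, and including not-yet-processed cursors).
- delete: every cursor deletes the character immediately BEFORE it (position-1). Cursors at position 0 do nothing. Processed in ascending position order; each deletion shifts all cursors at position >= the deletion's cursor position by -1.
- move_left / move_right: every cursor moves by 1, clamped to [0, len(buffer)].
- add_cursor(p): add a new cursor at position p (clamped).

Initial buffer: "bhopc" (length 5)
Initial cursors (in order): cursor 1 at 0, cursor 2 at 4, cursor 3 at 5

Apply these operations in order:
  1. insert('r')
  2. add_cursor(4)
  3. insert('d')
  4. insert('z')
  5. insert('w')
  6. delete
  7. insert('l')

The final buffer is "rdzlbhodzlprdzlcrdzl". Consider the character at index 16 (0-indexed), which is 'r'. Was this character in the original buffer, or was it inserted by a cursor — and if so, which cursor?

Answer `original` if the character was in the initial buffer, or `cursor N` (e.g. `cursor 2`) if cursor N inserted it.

After op 1 (insert('r')): buffer="rbhoprcr" (len 8), cursors c1@1 c2@6 c3@8, authorship 1....2.3
After op 2 (add_cursor(4)): buffer="rbhoprcr" (len 8), cursors c1@1 c4@4 c2@6 c3@8, authorship 1....2.3
After op 3 (insert('d')): buffer="rdbhodprdcrd" (len 12), cursors c1@2 c4@6 c2@9 c3@12, authorship 11...4.22.33
After op 4 (insert('z')): buffer="rdzbhodzprdzcrdz" (len 16), cursors c1@3 c4@8 c2@12 c3@16, authorship 111...44.222.333
After op 5 (insert('w')): buffer="rdzwbhodzwprdzwcrdzw" (len 20), cursors c1@4 c4@10 c2@15 c3@20, authorship 1111...444.2222.3333
After op 6 (delete): buffer="rdzbhodzprdzcrdz" (len 16), cursors c1@3 c4@8 c2@12 c3@16, authorship 111...44.222.333
After op 7 (insert('l')): buffer="rdzlbhodzlprdzlcrdzl" (len 20), cursors c1@4 c4@10 c2@15 c3@20, authorship 1111...444.2222.3333
Authorship (.=original, N=cursor N): 1 1 1 1 . . . 4 4 4 . 2 2 2 2 . 3 3 3 3
Index 16: author = 3

Answer: cursor 3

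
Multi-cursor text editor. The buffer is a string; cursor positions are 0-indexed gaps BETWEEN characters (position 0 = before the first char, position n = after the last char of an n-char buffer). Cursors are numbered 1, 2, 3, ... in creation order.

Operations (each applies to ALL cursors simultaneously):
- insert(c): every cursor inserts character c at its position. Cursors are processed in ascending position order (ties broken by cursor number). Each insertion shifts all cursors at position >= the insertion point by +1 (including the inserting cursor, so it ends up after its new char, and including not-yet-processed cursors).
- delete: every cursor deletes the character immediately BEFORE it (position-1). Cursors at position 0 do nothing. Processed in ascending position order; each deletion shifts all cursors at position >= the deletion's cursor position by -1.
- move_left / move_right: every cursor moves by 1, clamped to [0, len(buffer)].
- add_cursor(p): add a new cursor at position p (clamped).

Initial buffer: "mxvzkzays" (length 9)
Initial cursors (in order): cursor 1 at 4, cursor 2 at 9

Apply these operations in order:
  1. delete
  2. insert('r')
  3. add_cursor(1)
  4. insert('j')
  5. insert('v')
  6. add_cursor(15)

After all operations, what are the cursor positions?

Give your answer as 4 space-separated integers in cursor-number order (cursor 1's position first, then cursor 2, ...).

Answer: 8 15 3 15

Derivation:
After op 1 (delete): buffer="mxvkzay" (len 7), cursors c1@3 c2@7, authorship .......
After op 2 (insert('r')): buffer="mxvrkzayr" (len 9), cursors c1@4 c2@9, authorship ...1....2
After op 3 (add_cursor(1)): buffer="mxvrkzayr" (len 9), cursors c3@1 c1@4 c2@9, authorship ...1....2
After op 4 (insert('j')): buffer="mjxvrjkzayrj" (len 12), cursors c3@2 c1@6 c2@12, authorship .3..11....22
After op 5 (insert('v')): buffer="mjvxvrjvkzayrjv" (len 15), cursors c3@3 c1@8 c2@15, authorship .33..111....222
After op 6 (add_cursor(15)): buffer="mjvxvrjvkzayrjv" (len 15), cursors c3@3 c1@8 c2@15 c4@15, authorship .33..111....222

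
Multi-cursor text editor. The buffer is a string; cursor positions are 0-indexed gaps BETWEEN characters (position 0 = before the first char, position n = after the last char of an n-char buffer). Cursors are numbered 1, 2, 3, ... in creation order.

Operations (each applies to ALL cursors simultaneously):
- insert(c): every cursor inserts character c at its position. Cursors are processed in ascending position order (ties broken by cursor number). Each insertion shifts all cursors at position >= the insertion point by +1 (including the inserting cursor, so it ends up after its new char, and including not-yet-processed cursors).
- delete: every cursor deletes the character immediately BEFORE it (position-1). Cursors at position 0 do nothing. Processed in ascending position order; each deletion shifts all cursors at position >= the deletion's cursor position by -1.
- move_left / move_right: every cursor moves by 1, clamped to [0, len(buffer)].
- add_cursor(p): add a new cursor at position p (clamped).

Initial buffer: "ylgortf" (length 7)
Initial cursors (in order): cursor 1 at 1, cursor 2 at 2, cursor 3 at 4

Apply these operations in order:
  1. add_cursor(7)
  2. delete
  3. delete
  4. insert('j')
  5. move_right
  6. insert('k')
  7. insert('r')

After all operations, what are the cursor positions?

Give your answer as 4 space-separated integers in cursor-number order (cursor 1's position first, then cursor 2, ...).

After op 1 (add_cursor(7)): buffer="ylgortf" (len 7), cursors c1@1 c2@2 c3@4 c4@7, authorship .......
After op 2 (delete): buffer="grt" (len 3), cursors c1@0 c2@0 c3@1 c4@3, authorship ...
After op 3 (delete): buffer="r" (len 1), cursors c1@0 c2@0 c3@0 c4@1, authorship .
After op 4 (insert('j')): buffer="jjjrj" (len 5), cursors c1@3 c2@3 c3@3 c4@5, authorship 123.4
After op 5 (move_right): buffer="jjjrj" (len 5), cursors c1@4 c2@4 c3@4 c4@5, authorship 123.4
After op 6 (insert('k')): buffer="jjjrkkkjk" (len 9), cursors c1@7 c2@7 c3@7 c4@9, authorship 123.12344
After op 7 (insert('r')): buffer="jjjrkkkrrrjkr" (len 13), cursors c1@10 c2@10 c3@10 c4@13, authorship 123.123123444

Answer: 10 10 10 13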